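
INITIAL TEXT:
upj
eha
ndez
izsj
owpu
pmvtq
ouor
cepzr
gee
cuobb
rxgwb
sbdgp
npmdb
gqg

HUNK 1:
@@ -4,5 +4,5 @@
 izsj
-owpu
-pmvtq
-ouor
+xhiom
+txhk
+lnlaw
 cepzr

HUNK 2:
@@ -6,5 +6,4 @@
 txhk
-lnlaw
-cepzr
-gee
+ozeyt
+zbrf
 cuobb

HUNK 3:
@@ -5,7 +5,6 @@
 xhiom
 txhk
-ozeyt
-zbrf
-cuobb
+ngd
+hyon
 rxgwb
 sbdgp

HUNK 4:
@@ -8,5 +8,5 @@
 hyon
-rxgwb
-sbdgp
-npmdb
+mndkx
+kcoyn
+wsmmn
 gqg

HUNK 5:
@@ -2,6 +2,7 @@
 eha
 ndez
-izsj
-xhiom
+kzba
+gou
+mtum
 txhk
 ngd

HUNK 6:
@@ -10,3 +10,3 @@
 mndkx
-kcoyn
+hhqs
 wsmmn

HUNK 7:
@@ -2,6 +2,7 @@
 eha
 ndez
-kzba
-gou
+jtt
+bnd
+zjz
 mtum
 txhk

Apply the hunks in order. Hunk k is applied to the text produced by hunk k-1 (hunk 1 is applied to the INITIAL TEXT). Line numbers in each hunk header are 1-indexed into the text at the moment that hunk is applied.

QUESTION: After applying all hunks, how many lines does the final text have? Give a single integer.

Answer: 14

Derivation:
Hunk 1: at line 4 remove [owpu,pmvtq,ouor] add [xhiom,txhk,lnlaw] -> 14 lines: upj eha ndez izsj xhiom txhk lnlaw cepzr gee cuobb rxgwb sbdgp npmdb gqg
Hunk 2: at line 6 remove [lnlaw,cepzr,gee] add [ozeyt,zbrf] -> 13 lines: upj eha ndez izsj xhiom txhk ozeyt zbrf cuobb rxgwb sbdgp npmdb gqg
Hunk 3: at line 5 remove [ozeyt,zbrf,cuobb] add [ngd,hyon] -> 12 lines: upj eha ndez izsj xhiom txhk ngd hyon rxgwb sbdgp npmdb gqg
Hunk 4: at line 8 remove [rxgwb,sbdgp,npmdb] add [mndkx,kcoyn,wsmmn] -> 12 lines: upj eha ndez izsj xhiom txhk ngd hyon mndkx kcoyn wsmmn gqg
Hunk 5: at line 2 remove [izsj,xhiom] add [kzba,gou,mtum] -> 13 lines: upj eha ndez kzba gou mtum txhk ngd hyon mndkx kcoyn wsmmn gqg
Hunk 6: at line 10 remove [kcoyn] add [hhqs] -> 13 lines: upj eha ndez kzba gou mtum txhk ngd hyon mndkx hhqs wsmmn gqg
Hunk 7: at line 2 remove [kzba,gou] add [jtt,bnd,zjz] -> 14 lines: upj eha ndez jtt bnd zjz mtum txhk ngd hyon mndkx hhqs wsmmn gqg
Final line count: 14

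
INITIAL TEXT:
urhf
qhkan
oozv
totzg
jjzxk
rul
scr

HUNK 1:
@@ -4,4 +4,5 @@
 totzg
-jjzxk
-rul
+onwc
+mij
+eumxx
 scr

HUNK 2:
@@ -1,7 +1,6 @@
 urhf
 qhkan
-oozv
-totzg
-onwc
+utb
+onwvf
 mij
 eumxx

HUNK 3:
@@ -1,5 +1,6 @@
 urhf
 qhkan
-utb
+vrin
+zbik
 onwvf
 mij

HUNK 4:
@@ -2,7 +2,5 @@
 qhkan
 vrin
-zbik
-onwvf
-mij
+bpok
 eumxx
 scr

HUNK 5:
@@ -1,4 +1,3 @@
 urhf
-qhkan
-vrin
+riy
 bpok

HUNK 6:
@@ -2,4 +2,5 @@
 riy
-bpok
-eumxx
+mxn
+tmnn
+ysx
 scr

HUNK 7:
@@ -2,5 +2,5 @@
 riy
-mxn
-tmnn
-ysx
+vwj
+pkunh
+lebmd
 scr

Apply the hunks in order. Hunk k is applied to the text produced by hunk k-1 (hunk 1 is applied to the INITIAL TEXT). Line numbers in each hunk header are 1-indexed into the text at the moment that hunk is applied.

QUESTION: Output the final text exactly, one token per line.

Hunk 1: at line 4 remove [jjzxk,rul] add [onwc,mij,eumxx] -> 8 lines: urhf qhkan oozv totzg onwc mij eumxx scr
Hunk 2: at line 1 remove [oozv,totzg,onwc] add [utb,onwvf] -> 7 lines: urhf qhkan utb onwvf mij eumxx scr
Hunk 3: at line 1 remove [utb] add [vrin,zbik] -> 8 lines: urhf qhkan vrin zbik onwvf mij eumxx scr
Hunk 4: at line 2 remove [zbik,onwvf,mij] add [bpok] -> 6 lines: urhf qhkan vrin bpok eumxx scr
Hunk 5: at line 1 remove [qhkan,vrin] add [riy] -> 5 lines: urhf riy bpok eumxx scr
Hunk 6: at line 2 remove [bpok,eumxx] add [mxn,tmnn,ysx] -> 6 lines: urhf riy mxn tmnn ysx scr
Hunk 7: at line 2 remove [mxn,tmnn,ysx] add [vwj,pkunh,lebmd] -> 6 lines: urhf riy vwj pkunh lebmd scr

Answer: urhf
riy
vwj
pkunh
lebmd
scr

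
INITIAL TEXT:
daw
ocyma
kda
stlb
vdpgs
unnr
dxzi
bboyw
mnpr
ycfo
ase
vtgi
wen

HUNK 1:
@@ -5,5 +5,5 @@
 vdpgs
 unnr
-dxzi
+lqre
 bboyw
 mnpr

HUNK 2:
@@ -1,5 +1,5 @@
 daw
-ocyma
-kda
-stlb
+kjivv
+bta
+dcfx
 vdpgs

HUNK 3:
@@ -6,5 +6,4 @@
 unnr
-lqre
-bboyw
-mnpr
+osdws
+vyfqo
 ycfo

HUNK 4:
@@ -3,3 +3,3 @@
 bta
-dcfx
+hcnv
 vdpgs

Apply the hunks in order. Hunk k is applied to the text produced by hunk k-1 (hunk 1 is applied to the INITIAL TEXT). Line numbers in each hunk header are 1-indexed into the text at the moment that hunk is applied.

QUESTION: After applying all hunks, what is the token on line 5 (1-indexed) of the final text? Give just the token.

Hunk 1: at line 5 remove [dxzi] add [lqre] -> 13 lines: daw ocyma kda stlb vdpgs unnr lqre bboyw mnpr ycfo ase vtgi wen
Hunk 2: at line 1 remove [ocyma,kda,stlb] add [kjivv,bta,dcfx] -> 13 lines: daw kjivv bta dcfx vdpgs unnr lqre bboyw mnpr ycfo ase vtgi wen
Hunk 3: at line 6 remove [lqre,bboyw,mnpr] add [osdws,vyfqo] -> 12 lines: daw kjivv bta dcfx vdpgs unnr osdws vyfqo ycfo ase vtgi wen
Hunk 4: at line 3 remove [dcfx] add [hcnv] -> 12 lines: daw kjivv bta hcnv vdpgs unnr osdws vyfqo ycfo ase vtgi wen
Final line 5: vdpgs

Answer: vdpgs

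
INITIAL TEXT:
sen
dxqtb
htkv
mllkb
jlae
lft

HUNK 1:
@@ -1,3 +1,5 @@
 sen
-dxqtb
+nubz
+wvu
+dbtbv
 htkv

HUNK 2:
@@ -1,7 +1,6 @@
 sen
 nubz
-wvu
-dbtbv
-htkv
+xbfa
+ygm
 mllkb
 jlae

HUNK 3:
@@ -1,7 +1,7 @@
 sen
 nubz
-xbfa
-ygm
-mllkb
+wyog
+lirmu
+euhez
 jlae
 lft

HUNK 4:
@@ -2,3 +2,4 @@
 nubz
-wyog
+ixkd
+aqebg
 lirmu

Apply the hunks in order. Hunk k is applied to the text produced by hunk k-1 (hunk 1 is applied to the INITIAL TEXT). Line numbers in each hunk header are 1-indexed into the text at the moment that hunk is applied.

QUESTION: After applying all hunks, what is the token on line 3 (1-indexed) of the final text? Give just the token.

Answer: ixkd

Derivation:
Hunk 1: at line 1 remove [dxqtb] add [nubz,wvu,dbtbv] -> 8 lines: sen nubz wvu dbtbv htkv mllkb jlae lft
Hunk 2: at line 1 remove [wvu,dbtbv,htkv] add [xbfa,ygm] -> 7 lines: sen nubz xbfa ygm mllkb jlae lft
Hunk 3: at line 1 remove [xbfa,ygm,mllkb] add [wyog,lirmu,euhez] -> 7 lines: sen nubz wyog lirmu euhez jlae lft
Hunk 4: at line 2 remove [wyog] add [ixkd,aqebg] -> 8 lines: sen nubz ixkd aqebg lirmu euhez jlae lft
Final line 3: ixkd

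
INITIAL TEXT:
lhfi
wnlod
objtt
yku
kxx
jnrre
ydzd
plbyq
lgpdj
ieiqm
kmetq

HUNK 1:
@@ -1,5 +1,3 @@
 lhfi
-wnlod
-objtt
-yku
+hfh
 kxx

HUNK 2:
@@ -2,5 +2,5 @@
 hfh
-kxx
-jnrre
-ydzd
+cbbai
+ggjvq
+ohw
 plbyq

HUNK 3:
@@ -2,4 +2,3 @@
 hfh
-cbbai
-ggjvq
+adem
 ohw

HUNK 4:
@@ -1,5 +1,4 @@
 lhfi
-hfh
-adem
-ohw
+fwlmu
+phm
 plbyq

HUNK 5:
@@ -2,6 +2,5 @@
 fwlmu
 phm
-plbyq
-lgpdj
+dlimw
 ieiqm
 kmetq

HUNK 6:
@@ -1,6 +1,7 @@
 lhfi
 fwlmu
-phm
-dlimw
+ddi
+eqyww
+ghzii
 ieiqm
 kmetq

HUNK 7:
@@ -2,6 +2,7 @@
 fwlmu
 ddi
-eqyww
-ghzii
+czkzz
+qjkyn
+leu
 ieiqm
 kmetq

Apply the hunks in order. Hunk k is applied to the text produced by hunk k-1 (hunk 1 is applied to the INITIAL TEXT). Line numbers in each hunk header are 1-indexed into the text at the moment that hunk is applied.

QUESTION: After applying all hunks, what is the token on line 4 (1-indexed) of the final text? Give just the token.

Hunk 1: at line 1 remove [wnlod,objtt,yku] add [hfh] -> 9 lines: lhfi hfh kxx jnrre ydzd plbyq lgpdj ieiqm kmetq
Hunk 2: at line 2 remove [kxx,jnrre,ydzd] add [cbbai,ggjvq,ohw] -> 9 lines: lhfi hfh cbbai ggjvq ohw plbyq lgpdj ieiqm kmetq
Hunk 3: at line 2 remove [cbbai,ggjvq] add [adem] -> 8 lines: lhfi hfh adem ohw plbyq lgpdj ieiqm kmetq
Hunk 4: at line 1 remove [hfh,adem,ohw] add [fwlmu,phm] -> 7 lines: lhfi fwlmu phm plbyq lgpdj ieiqm kmetq
Hunk 5: at line 2 remove [plbyq,lgpdj] add [dlimw] -> 6 lines: lhfi fwlmu phm dlimw ieiqm kmetq
Hunk 6: at line 1 remove [phm,dlimw] add [ddi,eqyww,ghzii] -> 7 lines: lhfi fwlmu ddi eqyww ghzii ieiqm kmetq
Hunk 7: at line 2 remove [eqyww,ghzii] add [czkzz,qjkyn,leu] -> 8 lines: lhfi fwlmu ddi czkzz qjkyn leu ieiqm kmetq
Final line 4: czkzz

Answer: czkzz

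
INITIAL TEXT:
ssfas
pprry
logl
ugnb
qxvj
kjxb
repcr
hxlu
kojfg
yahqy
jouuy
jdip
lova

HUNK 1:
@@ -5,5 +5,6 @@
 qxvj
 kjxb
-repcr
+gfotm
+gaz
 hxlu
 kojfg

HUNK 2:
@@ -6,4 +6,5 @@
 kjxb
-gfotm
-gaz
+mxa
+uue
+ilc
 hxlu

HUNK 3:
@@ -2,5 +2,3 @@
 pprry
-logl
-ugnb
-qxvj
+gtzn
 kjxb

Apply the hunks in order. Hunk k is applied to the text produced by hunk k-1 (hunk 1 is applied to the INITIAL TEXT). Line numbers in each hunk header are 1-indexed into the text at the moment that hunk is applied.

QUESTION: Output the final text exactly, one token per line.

Hunk 1: at line 5 remove [repcr] add [gfotm,gaz] -> 14 lines: ssfas pprry logl ugnb qxvj kjxb gfotm gaz hxlu kojfg yahqy jouuy jdip lova
Hunk 2: at line 6 remove [gfotm,gaz] add [mxa,uue,ilc] -> 15 lines: ssfas pprry logl ugnb qxvj kjxb mxa uue ilc hxlu kojfg yahqy jouuy jdip lova
Hunk 3: at line 2 remove [logl,ugnb,qxvj] add [gtzn] -> 13 lines: ssfas pprry gtzn kjxb mxa uue ilc hxlu kojfg yahqy jouuy jdip lova

Answer: ssfas
pprry
gtzn
kjxb
mxa
uue
ilc
hxlu
kojfg
yahqy
jouuy
jdip
lova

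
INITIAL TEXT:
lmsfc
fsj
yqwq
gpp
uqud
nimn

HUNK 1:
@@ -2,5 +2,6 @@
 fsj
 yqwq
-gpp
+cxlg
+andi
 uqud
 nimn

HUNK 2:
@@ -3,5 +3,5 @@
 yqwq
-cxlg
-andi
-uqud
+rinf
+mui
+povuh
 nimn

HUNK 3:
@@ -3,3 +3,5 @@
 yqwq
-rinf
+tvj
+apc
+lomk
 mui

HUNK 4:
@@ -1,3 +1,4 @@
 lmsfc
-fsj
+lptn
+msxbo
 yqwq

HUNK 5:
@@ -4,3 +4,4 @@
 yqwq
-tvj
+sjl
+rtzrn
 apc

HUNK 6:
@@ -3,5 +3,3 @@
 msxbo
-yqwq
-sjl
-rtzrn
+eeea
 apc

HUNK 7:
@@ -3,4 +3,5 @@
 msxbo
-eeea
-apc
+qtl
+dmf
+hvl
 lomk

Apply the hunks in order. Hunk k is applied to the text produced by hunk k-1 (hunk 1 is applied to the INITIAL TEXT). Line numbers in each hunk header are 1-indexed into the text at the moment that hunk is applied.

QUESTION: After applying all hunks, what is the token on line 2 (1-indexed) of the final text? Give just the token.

Hunk 1: at line 2 remove [gpp] add [cxlg,andi] -> 7 lines: lmsfc fsj yqwq cxlg andi uqud nimn
Hunk 2: at line 3 remove [cxlg,andi,uqud] add [rinf,mui,povuh] -> 7 lines: lmsfc fsj yqwq rinf mui povuh nimn
Hunk 3: at line 3 remove [rinf] add [tvj,apc,lomk] -> 9 lines: lmsfc fsj yqwq tvj apc lomk mui povuh nimn
Hunk 4: at line 1 remove [fsj] add [lptn,msxbo] -> 10 lines: lmsfc lptn msxbo yqwq tvj apc lomk mui povuh nimn
Hunk 5: at line 4 remove [tvj] add [sjl,rtzrn] -> 11 lines: lmsfc lptn msxbo yqwq sjl rtzrn apc lomk mui povuh nimn
Hunk 6: at line 3 remove [yqwq,sjl,rtzrn] add [eeea] -> 9 lines: lmsfc lptn msxbo eeea apc lomk mui povuh nimn
Hunk 7: at line 3 remove [eeea,apc] add [qtl,dmf,hvl] -> 10 lines: lmsfc lptn msxbo qtl dmf hvl lomk mui povuh nimn
Final line 2: lptn

Answer: lptn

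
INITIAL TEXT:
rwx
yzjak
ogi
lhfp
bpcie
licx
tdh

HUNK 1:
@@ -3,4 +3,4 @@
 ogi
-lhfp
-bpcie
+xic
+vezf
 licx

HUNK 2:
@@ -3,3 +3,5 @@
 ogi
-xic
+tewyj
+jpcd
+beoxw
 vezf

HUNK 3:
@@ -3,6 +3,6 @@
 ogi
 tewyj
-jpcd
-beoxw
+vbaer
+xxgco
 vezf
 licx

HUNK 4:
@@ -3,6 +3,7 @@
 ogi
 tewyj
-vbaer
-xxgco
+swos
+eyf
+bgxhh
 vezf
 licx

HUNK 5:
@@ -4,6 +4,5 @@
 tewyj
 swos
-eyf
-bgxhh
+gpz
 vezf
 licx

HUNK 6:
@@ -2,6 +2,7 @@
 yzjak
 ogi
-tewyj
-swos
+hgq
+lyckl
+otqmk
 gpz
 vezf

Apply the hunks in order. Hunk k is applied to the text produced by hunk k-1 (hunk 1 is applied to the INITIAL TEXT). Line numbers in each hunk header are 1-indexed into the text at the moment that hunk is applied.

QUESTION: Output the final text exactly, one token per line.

Hunk 1: at line 3 remove [lhfp,bpcie] add [xic,vezf] -> 7 lines: rwx yzjak ogi xic vezf licx tdh
Hunk 2: at line 3 remove [xic] add [tewyj,jpcd,beoxw] -> 9 lines: rwx yzjak ogi tewyj jpcd beoxw vezf licx tdh
Hunk 3: at line 3 remove [jpcd,beoxw] add [vbaer,xxgco] -> 9 lines: rwx yzjak ogi tewyj vbaer xxgco vezf licx tdh
Hunk 4: at line 3 remove [vbaer,xxgco] add [swos,eyf,bgxhh] -> 10 lines: rwx yzjak ogi tewyj swos eyf bgxhh vezf licx tdh
Hunk 5: at line 4 remove [eyf,bgxhh] add [gpz] -> 9 lines: rwx yzjak ogi tewyj swos gpz vezf licx tdh
Hunk 6: at line 2 remove [tewyj,swos] add [hgq,lyckl,otqmk] -> 10 lines: rwx yzjak ogi hgq lyckl otqmk gpz vezf licx tdh

Answer: rwx
yzjak
ogi
hgq
lyckl
otqmk
gpz
vezf
licx
tdh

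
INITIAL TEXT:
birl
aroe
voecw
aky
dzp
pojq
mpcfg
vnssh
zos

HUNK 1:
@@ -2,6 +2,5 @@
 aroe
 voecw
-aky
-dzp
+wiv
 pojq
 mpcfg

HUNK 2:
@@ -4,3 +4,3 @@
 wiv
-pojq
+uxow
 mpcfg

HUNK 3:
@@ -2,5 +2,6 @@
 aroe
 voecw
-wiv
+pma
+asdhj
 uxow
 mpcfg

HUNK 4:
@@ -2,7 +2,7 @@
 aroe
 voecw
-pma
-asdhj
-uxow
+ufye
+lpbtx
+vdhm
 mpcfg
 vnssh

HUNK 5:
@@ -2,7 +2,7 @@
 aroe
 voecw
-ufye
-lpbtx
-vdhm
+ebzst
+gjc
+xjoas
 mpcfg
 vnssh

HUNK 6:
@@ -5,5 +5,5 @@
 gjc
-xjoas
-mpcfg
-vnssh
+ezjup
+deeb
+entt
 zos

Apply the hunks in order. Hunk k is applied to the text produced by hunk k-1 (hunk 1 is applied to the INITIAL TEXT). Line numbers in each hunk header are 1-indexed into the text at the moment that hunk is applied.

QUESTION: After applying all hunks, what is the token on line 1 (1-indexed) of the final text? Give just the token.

Hunk 1: at line 2 remove [aky,dzp] add [wiv] -> 8 lines: birl aroe voecw wiv pojq mpcfg vnssh zos
Hunk 2: at line 4 remove [pojq] add [uxow] -> 8 lines: birl aroe voecw wiv uxow mpcfg vnssh zos
Hunk 3: at line 2 remove [wiv] add [pma,asdhj] -> 9 lines: birl aroe voecw pma asdhj uxow mpcfg vnssh zos
Hunk 4: at line 2 remove [pma,asdhj,uxow] add [ufye,lpbtx,vdhm] -> 9 lines: birl aroe voecw ufye lpbtx vdhm mpcfg vnssh zos
Hunk 5: at line 2 remove [ufye,lpbtx,vdhm] add [ebzst,gjc,xjoas] -> 9 lines: birl aroe voecw ebzst gjc xjoas mpcfg vnssh zos
Hunk 6: at line 5 remove [xjoas,mpcfg,vnssh] add [ezjup,deeb,entt] -> 9 lines: birl aroe voecw ebzst gjc ezjup deeb entt zos
Final line 1: birl

Answer: birl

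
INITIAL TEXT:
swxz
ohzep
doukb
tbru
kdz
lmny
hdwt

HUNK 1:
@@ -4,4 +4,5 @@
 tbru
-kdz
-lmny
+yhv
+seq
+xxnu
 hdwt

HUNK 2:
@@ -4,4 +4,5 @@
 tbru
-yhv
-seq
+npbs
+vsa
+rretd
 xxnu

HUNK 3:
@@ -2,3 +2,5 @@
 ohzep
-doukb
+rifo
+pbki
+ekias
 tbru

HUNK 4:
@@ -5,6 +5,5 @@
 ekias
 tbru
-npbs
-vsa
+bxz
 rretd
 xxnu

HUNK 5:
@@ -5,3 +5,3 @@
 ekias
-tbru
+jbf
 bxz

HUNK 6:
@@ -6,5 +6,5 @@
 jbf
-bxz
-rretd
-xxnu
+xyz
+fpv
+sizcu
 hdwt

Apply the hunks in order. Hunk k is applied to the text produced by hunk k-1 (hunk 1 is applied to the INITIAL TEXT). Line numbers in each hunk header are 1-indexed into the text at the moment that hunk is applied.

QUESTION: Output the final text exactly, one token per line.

Hunk 1: at line 4 remove [kdz,lmny] add [yhv,seq,xxnu] -> 8 lines: swxz ohzep doukb tbru yhv seq xxnu hdwt
Hunk 2: at line 4 remove [yhv,seq] add [npbs,vsa,rretd] -> 9 lines: swxz ohzep doukb tbru npbs vsa rretd xxnu hdwt
Hunk 3: at line 2 remove [doukb] add [rifo,pbki,ekias] -> 11 lines: swxz ohzep rifo pbki ekias tbru npbs vsa rretd xxnu hdwt
Hunk 4: at line 5 remove [npbs,vsa] add [bxz] -> 10 lines: swxz ohzep rifo pbki ekias tbru bxz rretd xxnu hdwt
Hunk 5: at line 5 remove [tbru] add [jbf] -> 10 lines: swxz ohzep rifo pbki ekias jbf bxz rretd xxnu hdwt
Hunk 6: at line 6 remove [bxz,rretd,xxnu] add [xyz,fpv,sizcu] -> 10 lines: swxz ohzep rifo pbki ekias jbf xyz fpv sizcu hdwt

Answer: swxz
ohzep
rifo
pbki
ekias
jbf
xyz
fpv
sizcu
hdwt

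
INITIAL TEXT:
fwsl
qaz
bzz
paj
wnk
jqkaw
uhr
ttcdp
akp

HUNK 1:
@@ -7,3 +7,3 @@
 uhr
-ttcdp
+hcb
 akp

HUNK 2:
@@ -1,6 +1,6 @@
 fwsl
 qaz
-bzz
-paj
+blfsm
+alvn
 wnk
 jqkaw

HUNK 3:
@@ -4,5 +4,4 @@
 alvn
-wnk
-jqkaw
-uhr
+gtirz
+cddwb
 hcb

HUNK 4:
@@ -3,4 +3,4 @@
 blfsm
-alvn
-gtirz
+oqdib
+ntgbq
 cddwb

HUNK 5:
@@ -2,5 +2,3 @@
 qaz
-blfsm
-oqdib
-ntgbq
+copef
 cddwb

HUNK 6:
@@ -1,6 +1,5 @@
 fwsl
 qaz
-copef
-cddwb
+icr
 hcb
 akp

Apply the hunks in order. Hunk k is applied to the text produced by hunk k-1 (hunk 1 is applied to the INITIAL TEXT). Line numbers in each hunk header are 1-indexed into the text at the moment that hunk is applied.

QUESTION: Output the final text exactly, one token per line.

Answer: fwsl
qaz
icr
hcb
akp

Derivation:
Hunk 1: at line 7 remove [ttcdp] add [hcb] -> 9 lines: fwsl qaz bzz paj wnk jqkaw uhr hcb akp
Hunk 2: at line 1 remove [bzz,paj] add [blfsm,alvn] -> 9 lines: fwsl qaz blfsm alvn wnk jqkaw uhr hcb akp
Hunk 3: at line 4 remove [wnk,jqkaw,uhr] add [gtirz,cddwb] -> 8 lines: fwsl qaz blfsm alvn gtirz cddwb hcb akp
Hunk 4: at line 3 remove [alvn,gtirz] add [oqdib,ntgbq] -> 8 lines: fwsl qaz blfsm oqdib ntgbq cddwb hcb akp
Hunk 5: at line 2 remove [blfsm,oqdib,ntgbq] add [copef] -> 6 lines: fwsl qaz copef cddwb hcb akp
Hunk 6: at line 1 remove [copef,cddwb] add [icr] -> 5 lines: fwsl qaz icr hcb akp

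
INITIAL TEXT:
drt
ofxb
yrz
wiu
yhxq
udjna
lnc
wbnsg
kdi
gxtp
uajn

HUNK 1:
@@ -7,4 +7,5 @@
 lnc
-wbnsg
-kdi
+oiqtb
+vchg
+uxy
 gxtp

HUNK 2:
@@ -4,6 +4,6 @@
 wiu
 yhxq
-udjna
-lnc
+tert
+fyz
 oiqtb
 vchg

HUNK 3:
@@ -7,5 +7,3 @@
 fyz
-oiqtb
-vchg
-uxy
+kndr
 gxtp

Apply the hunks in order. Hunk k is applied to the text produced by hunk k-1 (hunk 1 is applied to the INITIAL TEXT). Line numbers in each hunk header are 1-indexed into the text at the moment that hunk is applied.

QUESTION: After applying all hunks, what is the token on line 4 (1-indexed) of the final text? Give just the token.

Answer: wiu

Derivation:
Hunk 1: at line 7 remove [wbnsg,kdi] add [oiqtb,vchg,uxy] -> 12 lines: drt ofxb yrz wiu yhxq udjna lnc oiqtb vchg uxy gxtp uajn
Hunk 2: at line 4 remove [udjna,lnc] add [tert,fyz] -> 12 lines: drt ofxb yrz wiu yhxq tert fyz oiqtb vchg uxy gxtp uajn
Hunk 3: at line 7 remove [oiqtb,vchg,uxy] add [kndr] -> 10 lines: drt ofxb yrz wiu yhxq tert fyz kndr gxtp uajn
Final line 4: wiu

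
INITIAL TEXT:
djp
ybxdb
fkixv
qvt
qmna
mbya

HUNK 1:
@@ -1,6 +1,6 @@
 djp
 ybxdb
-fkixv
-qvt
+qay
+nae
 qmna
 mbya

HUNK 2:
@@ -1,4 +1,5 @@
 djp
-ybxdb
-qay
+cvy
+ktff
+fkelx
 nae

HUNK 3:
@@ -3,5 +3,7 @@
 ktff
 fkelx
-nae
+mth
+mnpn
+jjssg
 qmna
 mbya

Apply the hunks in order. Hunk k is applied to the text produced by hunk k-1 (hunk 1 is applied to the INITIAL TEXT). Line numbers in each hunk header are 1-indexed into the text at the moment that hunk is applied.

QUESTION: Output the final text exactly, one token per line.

Answer: djp
cvy
ktff
fkelx
mth
mnpn
jjssg
qmna
mbya

Derivation:
Hunk 1: at line 1 remove [fkixv,qvt] add [qay,nae] -> 6 lines: djp ybxdb qay nae qmna mbya
Hunk 2: at line 1 remove [ybxdb,qay] add [cvy,ktff,fkelx] -> 7 lines: djp cvy ktff fkelx nae qmna mbya
Hunk 3: at line 3 remove [nae] add [mth,mnpn,jjssg] -> 9 lines: djp cvy ktff fkelx mth mnpn jjssg qmna mbya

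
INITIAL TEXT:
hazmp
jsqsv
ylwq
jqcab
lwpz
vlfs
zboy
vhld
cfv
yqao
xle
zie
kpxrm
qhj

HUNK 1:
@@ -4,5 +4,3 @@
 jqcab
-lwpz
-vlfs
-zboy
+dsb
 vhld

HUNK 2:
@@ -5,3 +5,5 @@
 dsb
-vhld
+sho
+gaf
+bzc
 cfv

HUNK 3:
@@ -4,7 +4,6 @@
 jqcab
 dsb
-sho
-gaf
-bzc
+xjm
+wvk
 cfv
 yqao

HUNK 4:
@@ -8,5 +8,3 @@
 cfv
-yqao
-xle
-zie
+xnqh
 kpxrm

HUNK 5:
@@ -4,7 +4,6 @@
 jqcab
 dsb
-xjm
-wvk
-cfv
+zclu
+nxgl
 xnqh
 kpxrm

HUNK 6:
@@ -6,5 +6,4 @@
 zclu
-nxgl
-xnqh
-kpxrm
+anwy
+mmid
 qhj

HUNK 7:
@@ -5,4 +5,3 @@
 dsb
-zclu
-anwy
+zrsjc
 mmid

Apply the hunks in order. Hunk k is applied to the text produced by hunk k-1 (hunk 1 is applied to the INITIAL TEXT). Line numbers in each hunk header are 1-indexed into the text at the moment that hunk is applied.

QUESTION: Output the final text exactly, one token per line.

Hunk 1: at line 4 remove [lwpz,vlfs,zboy] add [dsb] -> 12 lines: hazmp jsqsv ylwq jqcab dsb vhld cfv yqao xle zie kpxrm qhj
Hunk 2: at line 5 remove [vhld] add [sho,gaf,bzc] -> 14 lines: hazmp jsqsv ylwq jqcab dsb sho gaf bzc cfv yqao xle zie kpxrm qhj
Hunk 3: at line 4 remove [sho,gaf,bzc] add [xjm,wvk] -> 13 lines: hazmp jsqsv ylwq jqcab dsb xjm wvk cfv yqao xle zie kpxrm qhj
Hunk 4: at line 8 remove [yqao,xle,zie] add [xnqh] -> 11 lines: hazmp jsqsv ylwq jqcab dsb xjm wvk cfv xnqh kpxrm qhj
Hunk 5: at line 4 remove [xjm,wvk,cfv] add [zclu,nxgl] -> 10 lines: hazmp jsqsv ylwq jqcab dsb zclu nxgl xnqh kpxrm qhj
Hunk 6: at line 6 remove [nxgl,xnqh,kpxrm] add [anwy,mmid] -> 9 lines: hazmp jsqsv ylwq jqcab dsb zclu anwy mmid qhj
Hunk 7: at line 5 remove [zclu,anwy] add [zrsjc] -> 8 lines: hazmp jsqsv ylwq jqcab dsb zrsjc mmid qhj

Answer: hazmp
jsqsv
ylwq
jqcab
dsb
zrsjc
mmid
qhj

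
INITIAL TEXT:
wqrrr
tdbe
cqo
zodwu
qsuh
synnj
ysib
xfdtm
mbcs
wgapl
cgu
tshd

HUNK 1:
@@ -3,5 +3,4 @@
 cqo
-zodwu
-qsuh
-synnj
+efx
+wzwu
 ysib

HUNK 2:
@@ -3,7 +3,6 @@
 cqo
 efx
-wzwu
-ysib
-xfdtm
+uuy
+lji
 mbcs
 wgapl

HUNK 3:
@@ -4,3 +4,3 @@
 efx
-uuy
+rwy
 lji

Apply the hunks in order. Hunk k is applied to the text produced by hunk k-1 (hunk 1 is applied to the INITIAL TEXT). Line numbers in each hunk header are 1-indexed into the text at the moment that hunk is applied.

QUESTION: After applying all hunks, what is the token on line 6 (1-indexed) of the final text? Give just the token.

Answer: lji

Derivation:
Hunk 1: at line 3 remove [zodwu,qsuh,synnj] add [efx,wzwu] -> 11 lines: wqrrr tdbe cqo efx wzwu ysib xfdtm mbcs wgapl cgu tshd
Hunk 2: at line 3 remove [wzwu,ysib,xfdtm] add [uuy,lji] -> 10 lines: wqrrr tdbe cqo efx uuy lji mbcs wgapl cgu tshd
Hunk 3: at line 4 remove [uuy] add [rwy] -> 10 lines: wqrrr tdbe cqo efx rwy lji mbcs wgapl cgu tshd
Final line 6: lji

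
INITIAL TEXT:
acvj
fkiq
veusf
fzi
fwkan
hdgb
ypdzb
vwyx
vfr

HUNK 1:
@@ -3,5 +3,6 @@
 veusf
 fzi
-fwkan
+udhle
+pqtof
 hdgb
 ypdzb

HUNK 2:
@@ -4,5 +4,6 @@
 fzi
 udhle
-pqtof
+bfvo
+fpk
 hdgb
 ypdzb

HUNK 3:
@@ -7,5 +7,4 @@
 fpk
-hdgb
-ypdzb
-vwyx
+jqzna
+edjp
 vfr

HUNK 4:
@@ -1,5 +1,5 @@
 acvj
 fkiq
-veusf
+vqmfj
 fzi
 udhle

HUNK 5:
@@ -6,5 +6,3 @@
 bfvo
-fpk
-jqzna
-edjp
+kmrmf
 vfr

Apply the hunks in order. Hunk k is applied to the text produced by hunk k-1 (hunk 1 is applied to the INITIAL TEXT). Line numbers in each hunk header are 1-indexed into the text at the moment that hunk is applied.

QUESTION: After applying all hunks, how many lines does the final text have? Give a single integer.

Hunk 1: at line 3 remove [fwkan] add [udhle,pqtof] -> 10 lines: acvj fkiq veusf fzi udhle pqtof hdgb ypdzb vwyx vfr
Hunk 2: at line 4 remove [pqtof] add [bfvo,fpk] -> 11 lines: acvj fkiq veusf fzi udhle bfvo fpk hdgb ypdzb vwyx vfr
Hunk 3: at line 7 remove [hdgb,ypdzb,vwyx] add [jqzna,edjp] -> 10 lines: acvj fkiq veusf fzi udhle bfvo fpk jqzna edjp vfr
Hunk 4: at line 1 remove [veusf] add [vqmfj] -> 10 lines: acvj fkiq vqmfj fzi udhle bfvo fpk jqzna edjp vfr
Hunk 5: at line 6 remove [fpk,jqzna,edjp] add [kmrmf] -> 8 lines: acvj fkiq vqmfj fzi udhle bfvo kmrmf vfr
Final line count: 8

Answer: 8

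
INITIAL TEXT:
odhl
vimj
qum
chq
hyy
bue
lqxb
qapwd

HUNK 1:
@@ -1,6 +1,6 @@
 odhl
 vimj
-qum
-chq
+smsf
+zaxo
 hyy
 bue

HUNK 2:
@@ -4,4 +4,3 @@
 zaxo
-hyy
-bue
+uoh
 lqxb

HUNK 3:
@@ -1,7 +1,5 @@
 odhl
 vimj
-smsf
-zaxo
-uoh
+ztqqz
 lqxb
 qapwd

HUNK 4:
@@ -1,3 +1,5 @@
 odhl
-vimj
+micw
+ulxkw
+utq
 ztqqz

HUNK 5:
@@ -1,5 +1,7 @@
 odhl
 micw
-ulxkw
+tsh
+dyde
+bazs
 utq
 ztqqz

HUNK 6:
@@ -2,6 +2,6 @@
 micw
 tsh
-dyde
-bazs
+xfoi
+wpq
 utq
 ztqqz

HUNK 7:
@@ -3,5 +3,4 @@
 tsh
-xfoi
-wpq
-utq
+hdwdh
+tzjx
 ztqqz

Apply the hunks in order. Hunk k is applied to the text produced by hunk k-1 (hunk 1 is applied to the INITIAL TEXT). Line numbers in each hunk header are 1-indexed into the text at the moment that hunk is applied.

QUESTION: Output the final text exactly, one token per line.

Hunk 1: at line 1 remove [qum,chq] add [smsf,zaxo] -> 8 lines: odhl vimj smsf zaxo hyy bue lqxb qapwd
Hunk 2: at line 4 remove [hyy,bue] add [uoh] -> 7 lines: odhl vimj smsf zaxo uoh lqxb qapwd
Hunk 3: at line 1 remove [smsf,zaxo,uoh] add [ztqqz] -> 5 lines: odhl vimj ztqqz lqxb qapwd
Hunk 4: at line 1 remove [vimj] add [micw,ulxkw,utq] -> 7 lines: odhl micw ulxkw utq ztqqz lqxb qapwd
Hunk 5: at line 1 remove [ulxkw] add [tsh,dyde,bazs] -> 9 lines: odhl micw tsh dyde bazs utq ztqqz lqxb qapwd
Hunk 6: at line 2 remove [dyde,bazs] add [xfoi,wpq] -> 9 lines: odhl micw tsh xfoi wpq utq ztqqz lqxb qapwd
Hunk 7: at line 3 remove [xfoi,wpq,utq] add [hdwdh,tzjx] -> 8 lines: odhl micw tsh hdwdh tzjx ztqqz lqxb qapwd

Answer: odhl
micw
tsh
hdwdh
tzjx
ztqqz
lqxb
qapwd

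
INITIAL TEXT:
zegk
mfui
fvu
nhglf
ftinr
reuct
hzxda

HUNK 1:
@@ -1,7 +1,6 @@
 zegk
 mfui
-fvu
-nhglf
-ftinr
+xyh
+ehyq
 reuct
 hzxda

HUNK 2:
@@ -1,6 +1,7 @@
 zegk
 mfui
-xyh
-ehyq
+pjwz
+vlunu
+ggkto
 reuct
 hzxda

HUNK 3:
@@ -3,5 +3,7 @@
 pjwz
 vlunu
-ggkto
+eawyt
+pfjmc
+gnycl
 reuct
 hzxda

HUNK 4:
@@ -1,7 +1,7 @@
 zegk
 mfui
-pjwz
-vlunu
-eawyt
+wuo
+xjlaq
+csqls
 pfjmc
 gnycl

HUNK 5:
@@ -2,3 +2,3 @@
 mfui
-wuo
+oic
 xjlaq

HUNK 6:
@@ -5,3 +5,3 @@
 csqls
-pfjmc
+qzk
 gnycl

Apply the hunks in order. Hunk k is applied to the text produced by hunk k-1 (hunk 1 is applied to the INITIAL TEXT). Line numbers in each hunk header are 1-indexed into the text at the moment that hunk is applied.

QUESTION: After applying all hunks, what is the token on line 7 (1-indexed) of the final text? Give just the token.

Answer: gnycl

Derivation:
Hunk 1: at line 1 remove [fvu,nhglf,ftinr] add [xyh,ehyq] -> 6 lines: zegk mfui xyh ehyq reuct hzxda
Hunk 2: at line 1 remove [xyh,ehyq] add [pjwz,vlunu,ggkto] -> 7 lines: zegk mfui pjwz vlunu ggkto reuct hzxda
Hunk 3: at line 3 remove [ggkto] add [eawyt,pfjmc,gnycl] -> 9 lines: zegk mfui pjwz vlunu eawyt pfjmc gnycl reuct hzxda
Hunk 4: at line 1 remove [pjwz,vlunu,eawyt] add [wuo,xjlaq,csqls] -> 9 lines: zegk mfui wuo xjlaq csqls pfjmc gnycl reuct hzxda
Hunk 5: at line 2 remove [wuo] add [oic] -> 9 lines: zegk mfui oic xjlaq csqls pfjmc gnycl reuct hzxda
Hunk 6: at line 5 remove [pfjmc] add [qzk] -> 9 lines: zegk mfui oic xjlaq csqls qzk gnycl reuct hzxda
Final line 7: gnycl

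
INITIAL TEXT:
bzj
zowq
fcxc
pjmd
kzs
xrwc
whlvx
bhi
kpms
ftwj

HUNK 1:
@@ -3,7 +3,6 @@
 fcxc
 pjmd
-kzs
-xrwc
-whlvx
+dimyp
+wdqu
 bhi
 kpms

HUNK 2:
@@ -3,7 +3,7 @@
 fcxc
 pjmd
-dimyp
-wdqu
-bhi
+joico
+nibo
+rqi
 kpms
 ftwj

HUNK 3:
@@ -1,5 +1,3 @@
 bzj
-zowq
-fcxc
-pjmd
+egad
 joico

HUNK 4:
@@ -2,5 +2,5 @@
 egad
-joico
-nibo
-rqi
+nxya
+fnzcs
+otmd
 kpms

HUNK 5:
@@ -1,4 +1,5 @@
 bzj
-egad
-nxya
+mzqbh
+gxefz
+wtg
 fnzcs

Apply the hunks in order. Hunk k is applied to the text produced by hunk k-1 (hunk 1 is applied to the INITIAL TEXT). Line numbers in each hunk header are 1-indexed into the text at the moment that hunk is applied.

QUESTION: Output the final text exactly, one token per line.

Hunk 1: at line 3 remove [kzs,xrwc,whlvx] add [dimyp,wdqu] -> 9 lines: bzj zowq fcxc pjmd dimyp wdqu bhi kpms ftwj
Hunk 2: at line 3 remove [dimyp,wdqu,bhi] add [joico,nibo,rqi] -> 9 lines: bzj zowq fcxc pjmd joico nibo rqi kpms ftwj
Hunk 3: at line 1 remove [zowq,fcxc,pjmd] add [egad] -> 7 lines: bzj egad joico nibo rqi kpms ftwj
Hunk 4: at line 2 remove [joico,nibo,rqi] add [nxya,fnzcs,otmd] -> 7 lines: bzj egad nxya fnzcs otmd kpms ftwj
Hunk 5: at line 1 remove [egad,nxya] add [mzqbh,gxefz,wtg] -> 8 lines: bzj mzqbh gxefz wtg fnzcs otmd kpms ftwj

Answer: bzj
mzqbh
gxefz
wtg
fnzcs
otmd
kpms
ftwj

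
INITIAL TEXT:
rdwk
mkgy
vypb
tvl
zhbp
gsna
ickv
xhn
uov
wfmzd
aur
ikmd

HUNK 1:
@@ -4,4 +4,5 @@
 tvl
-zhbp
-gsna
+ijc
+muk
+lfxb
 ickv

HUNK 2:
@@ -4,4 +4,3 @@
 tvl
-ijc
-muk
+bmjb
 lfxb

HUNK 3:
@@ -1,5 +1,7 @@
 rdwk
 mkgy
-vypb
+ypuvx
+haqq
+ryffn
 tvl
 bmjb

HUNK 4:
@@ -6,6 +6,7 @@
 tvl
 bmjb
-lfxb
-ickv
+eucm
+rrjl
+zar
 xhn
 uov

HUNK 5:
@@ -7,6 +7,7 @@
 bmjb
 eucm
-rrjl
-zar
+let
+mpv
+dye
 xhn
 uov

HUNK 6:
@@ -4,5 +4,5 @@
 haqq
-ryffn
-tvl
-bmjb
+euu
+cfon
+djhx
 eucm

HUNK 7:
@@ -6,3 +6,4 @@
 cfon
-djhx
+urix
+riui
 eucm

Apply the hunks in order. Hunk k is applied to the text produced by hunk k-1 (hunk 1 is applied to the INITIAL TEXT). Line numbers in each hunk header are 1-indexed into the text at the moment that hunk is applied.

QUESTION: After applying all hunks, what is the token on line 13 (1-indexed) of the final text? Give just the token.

Hunk 1: at line 4 remove [zhbp,gsna] add [ijc,muk,lfxb] -> 13 lines: rdwk mkgy vypb tvl ijc muk lfxb ickv xhn uov wfmzd aur ikmd
Hunk 2: at line 4 remove [ijc,muk] add [bmjb] -> 12 lines: rdwk mkgy vypb tvl bmjb lfxb ickv xhn uov wfmzd aur ikmd
Hunk 3: at line 1 remove [vypb] add [ypuvx,haqq,ryffn] -> 14 lines: rdwk mkgy ypuvx haqq ryffn tvl bmjb lfxb ickv xhn uov wfmzd aur ikmd
Hunk 4: at line 6 remove [lfxb,ickv] add [eucm,rrjl,zar] -> 15 lines: rdwk mkgy ypuvx haqq ryffn tvl bmjb eucm rrjl zar xhn uov wfmzd aur ikmd
Hunk 5: at line 7 remove [rrjl,zar] add [let,mpv,dye] -> 16 lines: rdwk mkgy ypuvx haqq ryffn tvl bmjb eucm let mpv dye xhn uov wfmzd aur ikmd
Hunk 6: at line 4 remove [ryffn,tvl,bmjb] add [euu,cfon,djhx] -> 16 lines: rdwk mkgy ypuvx haqq euu cfon djhx eucm let mpv dye xhn uov wfmzd aur ikmd
Hunk 7: at line 6 remove [djhx] add [urix,riui] -> 17 lines: rdwk mkgy ypuvx haqq euu cfon urix riui eucm let mpv dye xhn uov wfmzd aur ikmd
Final line 13: xhn

Answer: xhn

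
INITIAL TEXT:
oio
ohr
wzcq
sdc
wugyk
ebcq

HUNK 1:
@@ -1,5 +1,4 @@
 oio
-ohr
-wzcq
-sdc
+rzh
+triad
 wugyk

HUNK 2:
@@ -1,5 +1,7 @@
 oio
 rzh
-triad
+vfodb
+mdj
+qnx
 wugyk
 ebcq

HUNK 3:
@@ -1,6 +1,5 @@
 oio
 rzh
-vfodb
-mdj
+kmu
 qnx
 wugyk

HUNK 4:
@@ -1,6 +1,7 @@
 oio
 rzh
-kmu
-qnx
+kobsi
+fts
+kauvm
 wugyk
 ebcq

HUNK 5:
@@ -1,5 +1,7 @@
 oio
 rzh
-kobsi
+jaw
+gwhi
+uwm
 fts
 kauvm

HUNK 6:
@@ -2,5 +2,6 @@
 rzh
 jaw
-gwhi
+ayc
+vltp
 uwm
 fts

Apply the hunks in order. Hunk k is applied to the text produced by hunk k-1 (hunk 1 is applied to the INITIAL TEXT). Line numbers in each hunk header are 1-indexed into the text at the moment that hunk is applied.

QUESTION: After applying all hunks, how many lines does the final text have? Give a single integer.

Answer: 10

Derivation:
Hunk 1: at line 1 remove [ohr,wzcq,sdc] add [rzh,triad] -> 5 lines: oio rzh triad wugyk ebcq
Hunk 2: at line 1 remove [triad] add [vfodb,mdj,qnx] -> 7 lines: oio rzh vfodb mdj qnx wugyk ebcq
Hunk 3: at line 1 remove [vfodb,mdj] add [kmu] -> 6 lines: oio rzh kmu qnx wugyk ebcq
Hunk 4: at line 1 remove [kmu,qnx] add [kobsi,fts,kauvm] -> 7 lines: oio rzh kobsi fts kauvm wugyk ebcq
Hunk 5: at line 1 remove [kobsi] add [jaw,gwhi,uwm] -> 9 lines: oio rzh jaw gwhi uwm fts kauvm wugyk ebcq
Hunk 6: at line 2 remove [gwhi] add [ayc,vltp] -> 10 lines: oio rzh jaw ayc vltp uwm fts kauvm wugyk ebcq
Final line count: 10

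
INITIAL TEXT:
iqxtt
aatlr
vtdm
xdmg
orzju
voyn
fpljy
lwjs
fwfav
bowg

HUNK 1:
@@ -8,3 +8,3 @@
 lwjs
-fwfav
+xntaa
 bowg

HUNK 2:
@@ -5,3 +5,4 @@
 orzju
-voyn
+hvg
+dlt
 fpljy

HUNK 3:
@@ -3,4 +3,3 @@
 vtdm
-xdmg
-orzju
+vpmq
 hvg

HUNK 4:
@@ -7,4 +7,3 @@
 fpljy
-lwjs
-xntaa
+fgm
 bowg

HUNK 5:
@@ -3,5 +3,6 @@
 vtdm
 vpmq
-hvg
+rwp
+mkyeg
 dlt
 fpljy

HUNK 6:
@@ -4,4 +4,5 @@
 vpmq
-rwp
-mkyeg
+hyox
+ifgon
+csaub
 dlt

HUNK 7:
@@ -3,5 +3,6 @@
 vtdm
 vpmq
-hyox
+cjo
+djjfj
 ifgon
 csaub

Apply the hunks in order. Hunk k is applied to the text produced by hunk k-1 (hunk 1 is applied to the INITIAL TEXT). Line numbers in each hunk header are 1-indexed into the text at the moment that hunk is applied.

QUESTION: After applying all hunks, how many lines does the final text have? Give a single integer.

Hunk 1: at line 8 remove [fwfav] add [xntaa] -> 10 lines: iqxtt aatlr vtdm xdmg orzju voyn fpljy lwjs xntaa bowg
Hunk 2: at line 5 remove [voyn] add [hvg,dlt] -> 11 lines: iqxtt aatlr vtdm xdmg orzju hvg dlt fpljy lwjs xntaa bowg
Hunk 3: at line 3 remove [xdmg,orzju] add [vpmq] -> 10 lines: iqxtt aatlr vtdm vpmq hvg dlt fpljy lwjs xntaa bowg
Hunk 4: at line 7 remove [lwjs,xntaa] add [fgm] -> 9 lines: iqxtt aatlr vtdm vpmq hvg dlt fpljy fgm bowg
Hunk 5: at line 3 remove [hvg] add [rwp,mkyeg] -> 10 lines: iqxtt aatlr vtdm vpmq rwp mkyeg dlt fpljy fgm bowg
Hunk 6: at line 4 remove [rwp,mkyeg] add [hyox,ifgon,csaub] -> 11 lines: iqxtt aatlr vtdm vpmq hyox ifgon csaub dlt fpljy fgm bowg
Hunk 7: at line 3 remove [hyox] add [cjo,djjfj] -> 12 lines: iqxtt aatlr vtdm vpmq cjo djjfj ifgon csaub dlt fpljy fgm bowg
Final line count: 12

Answer: 12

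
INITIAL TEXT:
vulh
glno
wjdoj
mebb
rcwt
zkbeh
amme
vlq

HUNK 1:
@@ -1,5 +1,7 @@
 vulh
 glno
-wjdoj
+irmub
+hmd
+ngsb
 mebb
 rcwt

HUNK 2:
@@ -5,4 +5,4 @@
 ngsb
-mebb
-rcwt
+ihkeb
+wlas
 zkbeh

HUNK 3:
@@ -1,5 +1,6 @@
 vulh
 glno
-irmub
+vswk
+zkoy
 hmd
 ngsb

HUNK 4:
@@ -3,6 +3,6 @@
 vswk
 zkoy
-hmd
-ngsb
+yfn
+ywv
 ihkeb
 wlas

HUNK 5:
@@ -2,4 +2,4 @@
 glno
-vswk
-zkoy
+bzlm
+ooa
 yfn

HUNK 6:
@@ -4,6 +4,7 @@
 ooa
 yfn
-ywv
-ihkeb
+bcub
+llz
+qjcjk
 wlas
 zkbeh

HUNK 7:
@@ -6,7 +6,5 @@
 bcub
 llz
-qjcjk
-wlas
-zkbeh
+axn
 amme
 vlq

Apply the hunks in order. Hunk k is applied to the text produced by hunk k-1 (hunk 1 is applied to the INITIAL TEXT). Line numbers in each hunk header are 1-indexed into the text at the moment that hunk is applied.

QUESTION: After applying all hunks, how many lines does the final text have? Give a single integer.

Hunk 1: at line 1 remove [wjdoj] add [irmub,hmd,ngsb] -> 10 lines: vulh glno irmub hmd ngsb mebb rcwt zkbeh amme vlq
Hunk 2: at line 5 remove [mebb,rcwt] add [ihkeb,wlas] -> 10 lines: vulh glno irmub hmd ngsb ihkeb wlas zkbeh amme vlq
Hunk 3: at line 1 remove [irmub] add [vswk,zkoy] -> 11 lines: vulh glno vswk zkoy hmd ngsb ihkeb wlas zkbeh amme vlq
Hunk 4: at line 3 remove [hmd,ngsb] add [yfn,ywv] -> 11 lines: vulh glno vswk zkoy yfn ywv ihkeb wlas zkbeh amme vlq
Hunk 5: at line 2 remove [vswk,zkoy] add [bzlm,ooa] -> 11 lines: vulh glno bzlm ooa yfn ywv ihkeb wlas zkbeh amme vlq
Hunk 6: at line 4 remove [ywv,ihkeb] add [bcub,llz,qjcjk] -> 12 lines: vulh glno bzlm ooa yfn bcub llz qjcjk wlas zkbeh amme vlq
Hunk 7: at line 6 remove [qjcjk,wlas,zkbeh] add [axn] -> 10 lines: vulh glno bzlm ooa yfn bcub llz axn amme vlq
Final line count: 10

Answer: 10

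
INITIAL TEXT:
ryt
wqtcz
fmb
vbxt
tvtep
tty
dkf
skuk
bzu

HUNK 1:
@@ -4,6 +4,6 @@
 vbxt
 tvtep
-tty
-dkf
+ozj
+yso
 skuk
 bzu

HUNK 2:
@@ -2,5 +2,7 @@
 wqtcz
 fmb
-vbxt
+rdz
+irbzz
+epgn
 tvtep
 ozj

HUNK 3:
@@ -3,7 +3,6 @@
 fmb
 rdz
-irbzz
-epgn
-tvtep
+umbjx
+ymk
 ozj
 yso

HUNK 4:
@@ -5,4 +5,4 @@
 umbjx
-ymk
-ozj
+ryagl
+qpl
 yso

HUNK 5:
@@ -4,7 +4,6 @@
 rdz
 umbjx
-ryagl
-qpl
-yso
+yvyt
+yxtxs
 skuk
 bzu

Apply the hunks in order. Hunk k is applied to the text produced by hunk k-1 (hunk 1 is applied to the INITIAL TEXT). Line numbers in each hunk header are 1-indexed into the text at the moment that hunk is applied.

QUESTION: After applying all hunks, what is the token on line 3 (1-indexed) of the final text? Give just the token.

Answer: fmb

Derivation:
Hunk 1: at line 4 remove [tty,dkf] add [ozj,yso] -> 9 lines: ryt wqtcz fmb vbxt tvtep ozj yso skuk bzu
Hunk 2: at line 2 remove [vbxt] add [rdz,irbzz,epgn] -> 11 lines: ryt wqtcz fmb rdz irbzz epgn tvtep ozj yso skuk bzu
Hunk 3: at line 3 remove [irbzz,epgn,tvtep] add [umbjx,ymk] -> 10 lines: ryt wqtcz fmb rdz umbjx ymk ozj yso skuk bzu
Hunk 4: at line 5 remove [ymk,ozj] add [ryagl,qpl] -> 10 lines: ryt wqtcz fmb rdz umbjx ryagl qpl yso skuk bzu
Hunk 5: at line 4 remove [ryagl,qpl,yso] add [yvyt,yxtxs] -> 9 lines: ryt wqtcz fmb rdz umbjx yvyt yxtxs skuk bzu
Final line 3: fmb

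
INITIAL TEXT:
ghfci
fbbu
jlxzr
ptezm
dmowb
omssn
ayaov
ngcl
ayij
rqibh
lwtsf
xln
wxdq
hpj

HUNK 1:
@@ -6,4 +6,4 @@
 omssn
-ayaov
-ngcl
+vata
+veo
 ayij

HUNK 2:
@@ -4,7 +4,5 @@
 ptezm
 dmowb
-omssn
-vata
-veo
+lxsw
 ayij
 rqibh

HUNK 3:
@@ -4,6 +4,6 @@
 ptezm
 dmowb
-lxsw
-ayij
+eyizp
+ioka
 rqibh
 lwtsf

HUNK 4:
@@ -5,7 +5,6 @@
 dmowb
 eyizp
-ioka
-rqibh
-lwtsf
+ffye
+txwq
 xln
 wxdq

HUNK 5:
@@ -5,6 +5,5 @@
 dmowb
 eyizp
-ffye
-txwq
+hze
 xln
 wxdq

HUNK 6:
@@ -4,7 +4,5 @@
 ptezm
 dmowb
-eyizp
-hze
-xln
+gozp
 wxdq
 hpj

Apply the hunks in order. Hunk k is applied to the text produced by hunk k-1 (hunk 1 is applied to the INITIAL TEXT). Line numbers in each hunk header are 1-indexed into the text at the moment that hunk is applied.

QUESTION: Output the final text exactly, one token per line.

Answer: ghfci
fbbu
jlxzr
ptezm
dmowb
gozp
wxdq
hpj

Derivation:
Hunk 1: at line 6 remove [ayaov,ngcl] add [vata,veo] -> 14 lines: ghfci fbbu jlxzr ptezm dmowb omssn vata veo ayij rqibh lwtsf xln wxdq hpj
Hunk 2: at line 4 remove [omssn,vata,veo] add [lxsw] -> 12 lines: ghfci fbbu jlxzr ptezm dmowb lxsw ayij rqibh lwtsf xln wxdq hpj
Hunk 3: at line 4 remove [lxsw,ayij] add [eyizp,ioka] -> 12 lines: ghfci fbbu jlxzr ptezm dmowb eyizp ioka rqibh lwtsf xln wxdq hpj
Hunk 4: at line 5 remove [ioka,rqibh,lwtsf] add [ffye,txwq] -> 11 lines: ghfci fbbu jlxzr ptezm dmowb eyizp ffye txwq xln wxdq hpj
Hunk 5: at line 5 remove [ffye,txwq] add [hze] -> 10 lines: ghfci fbbu jlxzr ptezm dmowb eyizp hze xln wxdq hpj
Hunk 6: at line 4 remove [eyizp,hze,xln] add [gozp] -> 8 lines: ghfci fbbu jlxzr ptezm dmowb gozp wxdq hpj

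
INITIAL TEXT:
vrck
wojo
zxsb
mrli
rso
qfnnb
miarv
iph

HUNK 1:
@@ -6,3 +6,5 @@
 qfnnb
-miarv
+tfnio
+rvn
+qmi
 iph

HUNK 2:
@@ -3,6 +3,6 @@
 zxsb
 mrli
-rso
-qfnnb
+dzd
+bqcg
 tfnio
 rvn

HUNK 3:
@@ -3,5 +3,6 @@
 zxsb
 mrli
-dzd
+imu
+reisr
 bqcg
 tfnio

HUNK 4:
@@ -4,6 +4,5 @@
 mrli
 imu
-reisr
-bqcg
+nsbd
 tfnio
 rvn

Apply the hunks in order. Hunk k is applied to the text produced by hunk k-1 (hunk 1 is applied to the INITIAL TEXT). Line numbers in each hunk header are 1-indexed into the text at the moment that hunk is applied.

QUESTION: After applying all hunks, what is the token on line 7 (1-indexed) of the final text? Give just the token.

Answer: tfnio

Derivation:
Hunk 1: at line 6 remove [miarv] add [tfnio,rvn,qmi] -> 10 lines: vrck wojo zxsb mrli rso qfnnb tfnio rvn qmi iph
Hunk 2: at line 3 remove [rso,qfnnb] add [dzd,bqcg] -> 10 lines: vrck wojo zxsb mrli dzd bqcg tfnio rvn qmi iph
Hunk 3: at line 3 remove [dzd] add [imu,reisr] -> 11 lines: vrck wojo zxsb mrli imu reisr bqcg tfnio rvn qmi iph
Hunk 4: at line 4 remove [reisr,bqcg] add [nsbd] -> 10 lines: vrck wojo zxsb mrli imu nsbd tfnio rvn qmi iph
Final line 7: tfnio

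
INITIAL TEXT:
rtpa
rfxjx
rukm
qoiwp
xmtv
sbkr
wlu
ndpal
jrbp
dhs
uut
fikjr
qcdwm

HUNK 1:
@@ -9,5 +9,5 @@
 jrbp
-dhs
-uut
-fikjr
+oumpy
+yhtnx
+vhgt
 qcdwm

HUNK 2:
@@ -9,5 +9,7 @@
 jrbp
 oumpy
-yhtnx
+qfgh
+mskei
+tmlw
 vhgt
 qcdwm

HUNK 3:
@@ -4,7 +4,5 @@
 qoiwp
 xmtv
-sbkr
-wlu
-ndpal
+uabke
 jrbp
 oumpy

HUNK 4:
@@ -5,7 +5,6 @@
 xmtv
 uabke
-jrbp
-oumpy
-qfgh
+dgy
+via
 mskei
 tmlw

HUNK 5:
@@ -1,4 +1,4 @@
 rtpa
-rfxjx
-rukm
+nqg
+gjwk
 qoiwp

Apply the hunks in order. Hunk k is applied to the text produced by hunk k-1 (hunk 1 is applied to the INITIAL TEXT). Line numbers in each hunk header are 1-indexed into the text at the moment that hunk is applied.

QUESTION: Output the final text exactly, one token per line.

Hunk 1: at line 9 remove [dhs,uut,fikjr] add [oumpy,yhtnx,vhgt] -> 13 lines: rtpa rfxjx rukm qoiwp xmtv sbkr wlu ndpal jrbp oumpy yhtnx vhgt qcdwm
Hunk 2: at line 9 remove [yhtnx] add [qfgh,mskei,tmlw] -> 15 lines: rtpa rfxjx rukm qoiwp xmtv sbkr wlu ndpal jrbp oumpy qfgh mskei tmlw vhgt qcdwm
Hunk 3: at line 4 remove [sbkr,wlu,ndpal] add [uabke] -> 13 lines: rtpa rfxjx rukm qoiwp xmtv uabke jrbp oumpy qfgh mskei tmlw vhgt qcdwm
Hunk 4: at line 5 remove [jrbp,oumpy,qfgh] add [dgy,via] -> 12 lines: rtpa rfxjx rukm qoiwp xmtv uabke dgy via mskei tmlw vhgt qcdwm
Hunk 5: at line 1 remove [rfxjx,rukm] add [nqg,gjwk] -> 12 lines: rtpa nqg gjwk qoiwp xmtv uabke dgy via mskei tmlw vhgt qcdwm

Answer: rtpa
nqg
gjwk
qoiwp
xmtv
uabke
dgy
via
mskei
tmlw
vhgt
qcdwm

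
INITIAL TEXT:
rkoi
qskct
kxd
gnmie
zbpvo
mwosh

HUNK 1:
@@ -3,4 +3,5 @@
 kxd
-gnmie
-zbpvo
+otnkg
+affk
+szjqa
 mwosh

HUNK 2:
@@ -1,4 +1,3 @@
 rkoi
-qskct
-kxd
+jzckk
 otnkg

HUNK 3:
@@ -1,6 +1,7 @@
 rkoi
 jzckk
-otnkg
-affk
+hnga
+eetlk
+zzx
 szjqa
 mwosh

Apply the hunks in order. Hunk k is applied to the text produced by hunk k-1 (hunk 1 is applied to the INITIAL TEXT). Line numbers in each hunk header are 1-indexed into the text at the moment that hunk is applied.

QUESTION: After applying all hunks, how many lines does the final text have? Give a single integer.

Hunk 1: at line 3 remove [gnmie,zbpvo] add [otnkg,affk,szjqa] -> 7 lines: rkoi qskct kxd otnkg affk szjqa mwosh
Hunk 2: at line 1 remove [qskct,kxd] add [jzckk] -> 6 lines: rkoi jzckk otnkg affk szjqa mwosh
Hunk 3: at line 1 remove [otnkg,affk] add [hnga,eetlk,zzx] -> 7 lines: rkoi jzckk hnga eetlk zzx szjqa mwosh
Final line count: 7

Answer: 7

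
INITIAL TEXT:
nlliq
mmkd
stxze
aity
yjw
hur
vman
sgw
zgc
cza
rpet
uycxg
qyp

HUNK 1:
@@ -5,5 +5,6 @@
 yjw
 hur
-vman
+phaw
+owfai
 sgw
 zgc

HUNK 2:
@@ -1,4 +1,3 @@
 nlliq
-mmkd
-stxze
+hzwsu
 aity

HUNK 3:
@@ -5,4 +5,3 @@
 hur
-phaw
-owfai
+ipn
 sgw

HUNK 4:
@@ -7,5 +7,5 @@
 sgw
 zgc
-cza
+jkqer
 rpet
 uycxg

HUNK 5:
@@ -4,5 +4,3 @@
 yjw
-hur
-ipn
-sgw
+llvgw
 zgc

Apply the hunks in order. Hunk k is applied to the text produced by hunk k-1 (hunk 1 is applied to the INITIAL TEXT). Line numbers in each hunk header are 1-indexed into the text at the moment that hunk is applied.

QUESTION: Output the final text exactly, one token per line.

Answer: nlliq
hzwsu
aity
yjw
llvgw
zgc
jkqer
rpet
uycxg
qyp

Derivation:
Hunk 1: at line 5 remove [vman] add [phaw,owfai] -> 14 lines: nlliq mmkd stxze aity yjw hur phaw owfai sgw zgc cza rpet uycxg qyp
Hunk 2: at line 1 remove [mmkd,stxze] add [hzwsu] -> 13 lines: nlliq hzwsu aity yjw hur phaw owfai sgw zgc cza rpet uycxg qyp
Hunk 3: at line 5 remove [phaw,owfai] add [ipn] -> 12 lines: nlliq hzwsu aity yjw hur ipn sgw zgc cza rpet uycxg qyp
Hunk 4: at line 7 remove [cza] add [jkqer] -> 12 lines: nlliq hzwsu aity yjw hur ipn sgw zgc jkqer rpet uycxg qyp
Hunk 5: at line 4 remove [hur,ipn,sgw] add [llvgw] -> 10 lines: nlliq hzwsu aity yjw llvgw zgc jkqer rpet uycxg qyp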